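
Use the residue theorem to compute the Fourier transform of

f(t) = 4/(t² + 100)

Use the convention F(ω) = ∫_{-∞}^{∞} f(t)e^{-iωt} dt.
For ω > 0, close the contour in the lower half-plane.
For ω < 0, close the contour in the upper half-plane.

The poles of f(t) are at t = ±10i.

Let g(z) = f(z)e^{-iωz}; for large |z| the factor e^{-iωz} decays in the lower half-plane when ω > 0 and in the upper half-plane when ω < 0.

Case ω > 0 (lower half-plane, clockwise contour ⇒ F(ω) = -2πi·ΣRes):
  Res_{z = - 10 i} g(z) = \frac{i e^{- 10 \omega}}{5}
  F(ω) = -2πi·ΣRes = \frac{2 \pi e^{- 10 \omega}}{5}

Case ω < 0 (upper half-plane, counterclockwise contour ⇒ F(ω) = +2πi·ΣRes):
  Res_{z = 10 i} g(z) = - \frac{i e^{10 \omega}}{5}
  F(ω) = 2πi·ΣRes = \frac{2 \pi e^{10 \omega}}{5}

Both cases combine into a single formula in |ω|:

F(ω) = \frac{2 \pi e^{- 10 \left|{\omega}\right|}}{5}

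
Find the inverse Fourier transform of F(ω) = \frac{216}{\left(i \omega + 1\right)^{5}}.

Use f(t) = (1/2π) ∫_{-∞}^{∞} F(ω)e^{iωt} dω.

f(t) = 9 t^{4} e^{- t} u\left(t\right)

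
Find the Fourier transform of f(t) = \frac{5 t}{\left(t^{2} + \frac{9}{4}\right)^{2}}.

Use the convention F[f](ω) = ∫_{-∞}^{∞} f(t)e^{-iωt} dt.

F(ω) = - \frac{5 i \pi \omega e^{- \frac{3 \left|{\omega}\right|}{2}}}{3}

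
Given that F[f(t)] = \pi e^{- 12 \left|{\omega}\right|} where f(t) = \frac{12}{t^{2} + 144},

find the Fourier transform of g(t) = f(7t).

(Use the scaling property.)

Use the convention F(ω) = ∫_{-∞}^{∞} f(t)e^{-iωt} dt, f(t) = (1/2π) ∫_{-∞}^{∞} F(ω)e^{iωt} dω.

F[g](ω) = \frac{\pi e^{- \frac{12 \left|{\omega}\right|}{7}}}{7}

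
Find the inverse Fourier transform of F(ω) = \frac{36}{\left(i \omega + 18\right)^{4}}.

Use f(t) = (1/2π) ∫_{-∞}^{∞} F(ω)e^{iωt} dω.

f(t) = 6 t^{3} e^{- 18 t} u\left(t\right)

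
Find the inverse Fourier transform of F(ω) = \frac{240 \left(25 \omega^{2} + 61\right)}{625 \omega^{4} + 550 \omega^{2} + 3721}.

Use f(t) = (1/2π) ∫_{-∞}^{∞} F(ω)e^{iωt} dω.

f(t) = 4 e^{- \frac{6 \left|{t}\right|}{5}} \cos{\left(\left|{t}\right| \right)}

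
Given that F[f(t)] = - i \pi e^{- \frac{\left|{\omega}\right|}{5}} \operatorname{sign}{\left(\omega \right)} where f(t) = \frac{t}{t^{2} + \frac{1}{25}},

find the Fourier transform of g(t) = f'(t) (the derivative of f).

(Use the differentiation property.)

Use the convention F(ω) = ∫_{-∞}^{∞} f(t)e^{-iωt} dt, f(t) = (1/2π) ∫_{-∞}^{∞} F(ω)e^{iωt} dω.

F[g](ω) = \pi \omega e^{- \frac{\left|{\omega}\right|}{5}} \operatorname{sign}{\left(\omega \right)}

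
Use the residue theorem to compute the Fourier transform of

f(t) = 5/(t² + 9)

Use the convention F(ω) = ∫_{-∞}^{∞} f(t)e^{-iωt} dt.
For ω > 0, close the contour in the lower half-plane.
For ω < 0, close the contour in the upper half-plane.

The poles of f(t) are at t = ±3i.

Let g(z) = f(z)e^{-iωz}; for large |z| the factor e^{-iωz} decays in the lower half-plane when ω > 0 and in the upper half-plane when ω < 0.

Case ω > 0 (lower half-plane, clockwise contour ⇒ F(ω) = -2πi·ΣRes):
  Res_{z = - 3 i} g(z) = \frac{5 i e^{- 3 \omega}}{6}
  F(ω) = -2πi·ΣRes = \frac{5 \pi e^{- 3 \omega}}{3}

Case ω < 0 (upper half-plane, counterclockwise contour ⇒ F(ω) = +2πi·ΣRes):
  Res_{z = 3 i} g(z) = - \frac{5 i e^{3 \omega}}{6}
  F(ω) = 2πi·ΣRes = \frac{5 \pi e^{3 \omega}}{3}

Both cases combine into a single formula in |ω|:

F(ω) = \frac{5 \pi e^{- 3 \left|{\omega}\right|}}{3}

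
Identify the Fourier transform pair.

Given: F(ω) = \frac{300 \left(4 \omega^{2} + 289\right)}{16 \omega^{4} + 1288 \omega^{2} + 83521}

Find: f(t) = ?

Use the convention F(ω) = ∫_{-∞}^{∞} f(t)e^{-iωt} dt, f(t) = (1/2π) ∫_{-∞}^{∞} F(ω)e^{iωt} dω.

f(t) = 5 e^{- \frac{15 \left|{t}\right|}{2}} \cos{\left(4 t \right)}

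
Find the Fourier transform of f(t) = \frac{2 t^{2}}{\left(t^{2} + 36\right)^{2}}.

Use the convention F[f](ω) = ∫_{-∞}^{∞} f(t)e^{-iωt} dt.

F(ω) = \frac{\pi \left(1 - 6 \left|{\omega}\right|\right) e^{- 6 \left|{\omega}\right|}}{6}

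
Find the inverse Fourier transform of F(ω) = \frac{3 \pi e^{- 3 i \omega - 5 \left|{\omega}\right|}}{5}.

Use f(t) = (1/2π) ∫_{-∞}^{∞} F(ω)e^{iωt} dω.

f(t) = \frac{3}{\left(t - 3\right)^{2} + 25}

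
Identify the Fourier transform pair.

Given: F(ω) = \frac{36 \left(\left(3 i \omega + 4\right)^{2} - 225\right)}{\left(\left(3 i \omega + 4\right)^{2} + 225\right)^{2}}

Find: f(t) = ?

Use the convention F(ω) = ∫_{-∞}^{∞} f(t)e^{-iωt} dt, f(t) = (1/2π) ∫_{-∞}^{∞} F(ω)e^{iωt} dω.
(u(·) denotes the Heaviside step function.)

f(t) = 4 t e^{- \frac{4 t}{3}} \cos{\left(5 t \right)} u\left(t\right)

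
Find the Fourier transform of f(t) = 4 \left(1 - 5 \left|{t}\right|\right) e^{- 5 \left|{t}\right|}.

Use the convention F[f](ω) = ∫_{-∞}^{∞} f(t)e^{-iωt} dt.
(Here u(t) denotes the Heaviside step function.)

F(ω) = \frac{80 \omega^{2}}{\left(\omega^{2} + 25\right)^{2}}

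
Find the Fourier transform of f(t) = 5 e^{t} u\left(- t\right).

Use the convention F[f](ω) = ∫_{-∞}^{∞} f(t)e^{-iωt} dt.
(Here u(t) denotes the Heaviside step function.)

F(ω) = \frac{5 i}{\omega + i}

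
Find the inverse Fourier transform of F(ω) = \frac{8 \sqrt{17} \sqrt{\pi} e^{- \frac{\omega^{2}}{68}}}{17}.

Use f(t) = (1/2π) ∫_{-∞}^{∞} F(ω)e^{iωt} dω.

f(t) = 8 e^{- 17 t^{2}}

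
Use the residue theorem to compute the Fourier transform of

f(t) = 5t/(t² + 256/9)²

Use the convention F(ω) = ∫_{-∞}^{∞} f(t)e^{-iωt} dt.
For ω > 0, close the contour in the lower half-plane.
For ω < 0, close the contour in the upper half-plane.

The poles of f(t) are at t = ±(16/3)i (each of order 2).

Let g(z) = f(z)e^{-iωz}; for large |z| the factor e^{-iωz} decays in the lower half-plane when ω > 0 and in the upper half-plane when ω < 0.

Case ω > 0 (lower half-plane, clockwise contour ⇒ F(ω) = -2πi·ΣRes):
  Res_{z = - \frac{16 i}{3}} g(z) = \frac{15 \omega e^{- \frac{16 \omega}{3}}}{64} (pole of order 2)
  F(ω) = -2πi·ΣRes = - \frac{15 i \pi \omega e^{- \frac{16 \omega}{3}}}{32}

Case ω < 0 (upper half-plane, counterclockwise contour ⇒ F(ω) = +2πi·ΣRes):
  Res_{z = \frac{16 i}{3}} g(z) = - \frac{15 \omega e^{\frac{16 \omega}{3}}}{64} (pole of order 2)
  F(ω) = 2πi·ΣRes = - \frac{15 i \pi \omega e^{\frac{16 \omega}{3}}}{32}

Both cases combine into a single formula in |ω|:

F(ω) = - \frac{15 i \pi \omega e^{- \frac{16 \left|{\omega}\right|}{3}}}{32}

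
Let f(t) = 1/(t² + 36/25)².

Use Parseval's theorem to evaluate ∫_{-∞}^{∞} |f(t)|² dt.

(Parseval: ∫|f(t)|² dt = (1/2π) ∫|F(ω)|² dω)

∫|f(t)|² dt = \frac{390625 \pi}{4478976}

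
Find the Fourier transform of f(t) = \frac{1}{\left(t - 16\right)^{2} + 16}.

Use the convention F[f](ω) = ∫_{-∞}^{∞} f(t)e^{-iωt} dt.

F(ω) = \frac{\pi e^{- 16 i \omega - 4 \left|{\omega}\right|}}{4}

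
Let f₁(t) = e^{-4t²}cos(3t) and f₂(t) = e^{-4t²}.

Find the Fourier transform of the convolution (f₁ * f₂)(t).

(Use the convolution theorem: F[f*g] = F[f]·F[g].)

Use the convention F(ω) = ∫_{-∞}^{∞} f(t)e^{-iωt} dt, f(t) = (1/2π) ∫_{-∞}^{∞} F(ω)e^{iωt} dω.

F[f₁*f₂](ω) = \frac{\pi \left(e^{\frac{3 \omega}{4}} + 1\right) e^{- \frac{\omega^{2}}{8} - \frac{3 \omega}{8} - \frac{9}{16}}}{8}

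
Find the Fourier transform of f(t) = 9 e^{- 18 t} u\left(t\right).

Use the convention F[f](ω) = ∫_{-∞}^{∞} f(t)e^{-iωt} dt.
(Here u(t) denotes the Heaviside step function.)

F(ω) = \frac{9}{i \omega + 18}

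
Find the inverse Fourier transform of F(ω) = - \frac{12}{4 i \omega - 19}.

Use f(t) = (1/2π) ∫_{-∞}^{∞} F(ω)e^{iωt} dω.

f(t) = 3 e^{\frac{19 t}{4}} u\left(- t\right)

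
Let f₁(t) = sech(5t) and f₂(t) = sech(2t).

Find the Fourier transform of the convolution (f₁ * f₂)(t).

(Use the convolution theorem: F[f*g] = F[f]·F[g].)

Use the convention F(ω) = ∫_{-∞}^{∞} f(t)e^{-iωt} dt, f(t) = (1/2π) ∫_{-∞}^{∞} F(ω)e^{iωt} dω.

F[f₁*f₂](ω) = \frac{\pi^{2}}{10 \cosh{\left(\frac{\pi \omega}{10} \right)} \cosh{\left(\frac{\pi \omega}{4} \right)}}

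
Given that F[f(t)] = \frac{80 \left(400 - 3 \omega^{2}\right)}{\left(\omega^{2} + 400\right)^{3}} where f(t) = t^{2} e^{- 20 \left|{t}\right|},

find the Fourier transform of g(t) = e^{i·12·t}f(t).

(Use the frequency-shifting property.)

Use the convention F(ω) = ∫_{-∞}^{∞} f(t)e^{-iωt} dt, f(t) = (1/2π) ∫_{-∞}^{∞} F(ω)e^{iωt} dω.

F[g](ω) = \frac{80 \left(400 - 3 \left(\omega - 12\right)^{2}\right)}{\left(\left(\omega - 12\right)^{2} + 400\right)^{3}}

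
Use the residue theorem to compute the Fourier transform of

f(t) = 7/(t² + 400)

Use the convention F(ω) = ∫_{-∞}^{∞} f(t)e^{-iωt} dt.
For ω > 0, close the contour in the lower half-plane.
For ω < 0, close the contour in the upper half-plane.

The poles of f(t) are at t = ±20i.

Let g(z) = f(z)e^{-iωz}; for large |z| the factor e^{-iωz} decays in the lower half-plane when ω > 0 and in the upper half-plane when ω < 0.

Case ω > 0 (lower half-plane, clockwise contour ⇒ F(ω) = -2πi·ΣRes):
  Res_{z = - 20 i} g(z) = \frac{7 i e^{- 20 \omega}}{40}
  F(ω) = -2πi·ΣRes = \frac{7 \pi e^{- 20 \omega}}{20}

Case ω < 0 (upper half-plane, counterclockwise contour ⇒ F(ω) = +2πi·ΣRes):
  Res_{z = 20 i} g(z) = - \frac{7 i e^{20 \omega}}{40}
  F(ω) = 2πi·ΣRes = \frac{7 \pi e^{20 \omega}}{20}

Both cases combine into a single formula in |ω|:

F(ω) = \frac{7 \pi e^{- 20 \left|{\omega}\right|}}{20}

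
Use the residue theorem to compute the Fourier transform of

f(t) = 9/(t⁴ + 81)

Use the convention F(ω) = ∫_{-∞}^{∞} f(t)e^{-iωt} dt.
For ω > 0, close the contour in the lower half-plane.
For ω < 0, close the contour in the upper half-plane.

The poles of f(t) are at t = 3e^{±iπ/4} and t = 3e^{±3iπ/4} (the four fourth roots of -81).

Let g(z) = f(z)e^{-iωz}; for large |z| the factor e^{-iωz} decays in the lower half-plane when ω > 0 and in the upper half-plane when ω < 0.

Case ω > 0 (lower half-plane, clockwise contour ⇒ F(ω) = -2πi·ΣRes):
  Res_{z = - \frac{3 \sqrt{2}}{2} - \frac{3 \sqrt{2} i}{2}} g(z) = \frac{\sqrt{2} i \left(1 - i\right) e^{\frac{3 \sqrt{2} \omega \left(-1 + i\right)}{2}}}{24}
  Res_{z = \frac{3 \sqrt{2}}{2} - \frac{3 \sqrt{2} i}{2}} g(z) = \frac{\sqrt{2} i \left(1 + i\right) e^{- \frac{3 \sqrt{2} \omega \left(1 + i\right)}{2}}}{24}
  F(ω) = -2πi·ΣRes = \frac{\sqrt{2} \pi \left(1 - i\right) \left(e^{3 \sqrt{2} i \omega} + i\right) e^{- \frac{3 \sqrt{2} \omega \left(1 + i\right)}{2}}}{12} = \frac{\pi e^{- \frac{3 \sqrt{2} \omega}{2}} \sin{\left(\frac{3 \sqrt{2} \omega}{2} + \frac{\pi}{4} \right)}}{3}

Case ω < 0 (upper half-plane, counterclockwise contour ⇒ F(ω) = +2πi·ΣRes):
  Res_{z = \frac{3 \sqrt{2}}{2} + \frac{3 \sqrt{2} i}{2}} g(z) = \frac{\sqrt{2} i \left(-1 + i\right) e^{\frac{3 \sqrt{2} \omega \left(1 - i\right)}{2}}}{24}
  Res_{z = - \frac{3 \sqrt{2}}{2} + \frac{3 \sqrt{2} i}{2}} g(z) = \frac{\sqrt{2} \left(1 - i\right) e^{\frac{3 \sqrt{2} \omega \left(1 + i\right)}{2}}}{24}
  F(ω) = 2πi·ΣRes = - \frac{\sqrt{2} i \pi \left(i \left(1 - i\right) e^{\frac{3 \sqrt{2} \omega \left(1 - i\right)}{2}} - \left(1 - i\right) e^{\frac{3 \sqrt{2} \omega \left(1 + i\right)}{2}}\right)}{12} = \frac{\pi e^{\frac{3 \sqrt{2} \omega}{2}} \cos{\left(\frac{3 \sqrt{2} \omega}{2} + \frac{\pi}{4} \right)}}{3}

Both cases combine into a single formula in |ω|:

F(ω) = \frac{\pi e^{- \frac{3 \sqrt{2} \left|{\omega}\right|}{2}} \sin{\left(\frac{3 \sqrt{2} \left|{\omega}\right|}{2} + \frac{\pi}{4} \right)}}{3}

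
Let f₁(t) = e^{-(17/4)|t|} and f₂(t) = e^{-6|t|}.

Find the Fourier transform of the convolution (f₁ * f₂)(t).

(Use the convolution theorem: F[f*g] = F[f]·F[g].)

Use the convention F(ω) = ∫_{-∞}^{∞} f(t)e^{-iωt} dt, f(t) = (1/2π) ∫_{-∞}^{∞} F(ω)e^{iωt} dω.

F[f₁*f₂](ω) = \frac{1632}{\left(\omega^{2} + 36\right) \left(16 \omega^{2} + 289\right)}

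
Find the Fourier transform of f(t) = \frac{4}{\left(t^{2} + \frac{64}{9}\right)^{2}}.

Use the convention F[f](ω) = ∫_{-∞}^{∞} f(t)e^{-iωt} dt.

F(ω) = \frac{9 \pi \left(8 \left|{\omega}\right| + 3\right) e^{- \frac{8 \left|{\omega}\right|}{3}}}{256}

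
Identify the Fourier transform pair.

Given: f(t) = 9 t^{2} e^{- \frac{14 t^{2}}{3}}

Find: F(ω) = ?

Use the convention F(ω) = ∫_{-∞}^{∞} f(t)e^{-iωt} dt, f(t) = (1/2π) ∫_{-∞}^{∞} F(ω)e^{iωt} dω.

F(ω) = \frac{27 \sqrt{42} \sqrt{\pi} \left(28 - 3 \omega^{2}\right) e^{- \frac{3 \omega^{2}}{56}}}{10976}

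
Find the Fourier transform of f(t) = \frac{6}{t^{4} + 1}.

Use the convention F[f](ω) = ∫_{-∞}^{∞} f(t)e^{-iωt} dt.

F(ω) = 6 \pi e^{- \frac{\sqrt{2} \left|{\omega}\right|}{2}} \sin{\left(\frac{\sqrt{2} \left|{\omega}\right|}{2} + \frac{\pi}{4} \right)}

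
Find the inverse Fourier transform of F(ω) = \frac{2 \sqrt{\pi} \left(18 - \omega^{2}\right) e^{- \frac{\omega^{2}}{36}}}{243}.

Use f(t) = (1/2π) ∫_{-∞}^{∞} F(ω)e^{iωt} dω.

f(t) = 8 t^{2} e^{- 9 t^{2}}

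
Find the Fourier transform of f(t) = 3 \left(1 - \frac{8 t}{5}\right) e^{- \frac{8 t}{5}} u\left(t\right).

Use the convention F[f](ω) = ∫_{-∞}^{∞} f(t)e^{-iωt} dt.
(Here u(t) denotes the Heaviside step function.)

F(ω) = \frac{75 i \omega}{- 25 \omega^{2} + 80 i \omega + 64}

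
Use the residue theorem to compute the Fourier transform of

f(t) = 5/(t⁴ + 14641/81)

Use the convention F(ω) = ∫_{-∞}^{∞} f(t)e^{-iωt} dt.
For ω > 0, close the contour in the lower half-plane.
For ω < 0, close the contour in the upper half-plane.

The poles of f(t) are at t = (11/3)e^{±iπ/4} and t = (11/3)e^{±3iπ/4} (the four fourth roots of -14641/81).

Let g(z) = f(z)e^{-iωz}; for large |z| the factor e^{-iωz} decays in the lower half-plane when ω > 0 and in the upper half-plane when ω < 0.

Case ω > 0 (lower half-plane, clockwise contour ⇒ F(ω) = -2πi·ΣRes):
  Res_{z = - \frac{11 \sqrt{2}}{6} - \frac{11 \sqrt{2} i}{6}} g(z) = \frac{135 \sqrt{2} i \left(1 - i\right) e^{\frac{11 \sqrt{2} \omega \left(-1 + i\right)}{6}}}{10648}
  Res_{z = \frac{11 \sqrt{2}}{6} - \frac{11 \sqrt{2} i}{6}} g(z) = \frac{135 \sqrt{2} i \left(1 + i\right) e^{- \frac{11 \sqrt{2} \omega \left(1 + i\right)}{6}}}{10648}
  F(ω) = -2πi·ΣRes = \frac{135 \sqrt{2} \pi \left(1 - i\right) \left(e^{\frac{11 \sqrt{2} i \omega}{3}} + i\right) e^{- \frac{11 \sqrt{2} \omega \left(1 + i\right)}{6}}}{5324} = \frac{135 \pi e^{- \frac{11 \sqrt{2} \omega}{6}} \sin{\left(\frac{11 \sqrt{2} \omega}{6} + \frac{\pi}{4} \right)}}{1331}

Case ω < 0 (upper half-plane, counterclockwise contour ⇒ F(ω) = +2πi·ΣRes):
  Res_{z = \frac{11 \sqrt{2}}{6} + \frac{11 \sqrt{2} i}{6}} g(z) = \frac{135 \sqrt{2} i \left(-1 + i\right) e^{\frac{11 \sqrt{2} \omega \left(1 - i\right)}{6}}}{10648}
  Res_{z = - \frac{11 \sqrt{2}}{6} + \frac{11 \sqrt{2} i}{6}} g(z) = \frac{135 \sqrt{2} \left(1 - i\right) e^{\frac{11 \sqrt{2} \omega \left(1 + i\right)}{6}}}{10648}
  F(ω) = 2πi·ΣRes = - \frac{135 \sqrt{2} i \pi \left(i \left(1 - i\right) e^{\frac{11 \sqrt{2} \omega \left(1 - i\right)}{6}} - \left(1 - i\right) e^{\frac{11 \sqrt{2} \omega \left(1 + i\right)}{6}}\right)}{5324} = \frac{135 \pi e^{\frac{11 \sqrt{2} \omega}{6}} \cos{\left(\frac{11 \sqrt{2} \omega}{6} + \frac{\pi}{4} \right)}}{1331}

Both cases combine into a single formula in |ω|:

F(ω) = \frac{135 \pi e^{- \frac{11 \sqrt{2} \left|{\omega}\right|}{6}} \sin{\left(\frac{11 \sqrt{2} \left|{\omega}\right|}{6} + \frac{\pi}{4} \right)}}{1331}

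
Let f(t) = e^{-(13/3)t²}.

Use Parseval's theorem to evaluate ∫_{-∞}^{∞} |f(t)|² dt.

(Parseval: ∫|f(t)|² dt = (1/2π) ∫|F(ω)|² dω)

∫|f(t)|² dt = \frac{\sqrt{78} \sqrt{\pi}}{26}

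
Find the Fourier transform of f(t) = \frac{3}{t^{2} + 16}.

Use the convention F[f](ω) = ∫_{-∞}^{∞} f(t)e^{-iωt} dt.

F(ω) = \frac{3 \pi e^{- 4 \left|{\omega}\right|}}{4}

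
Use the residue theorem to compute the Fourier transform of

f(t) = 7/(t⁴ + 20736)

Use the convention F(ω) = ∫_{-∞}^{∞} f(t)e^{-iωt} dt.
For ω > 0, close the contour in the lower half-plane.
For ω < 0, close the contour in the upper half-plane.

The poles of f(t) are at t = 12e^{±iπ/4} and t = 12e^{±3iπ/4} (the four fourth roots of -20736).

Let g(z) = f(z)e^{-iωz}; for large |z| the factor e^{-iωz} decays in the lower half-plane when ω > 0 and in the upper half-plane when ω < 0.

Case ω > 0 (lower half-plane, clockwise contour ⇒ F(ω) = -2πi·ΣRes):
  Res_{z = - 6 \sqrt{2} - 6 \sqrt{2} i} g(z) = \frac{7 \sqrt{2} i \left(1 - i\right) e^{6 \sqrt{2} \omega \left(-1 + i\right)}}{13824}
  Res_{z = 6 \sqrt{2} - 6 \sqrt{2} i} g(z) = \frac{7 \sqrt{2} i \left(1 + i\right) e^{- 6 \sqrt{2} \omega \left(1 + i\right)}}{13824}
  F(ω) = -2πi·ΣRes = \frac{7 \sqrt{2} \pi \left(1 - i\right) \left(e^{12 \sqrt{2} i \omega} + i\right) e^{- 6 \sqrt{2} \omega \left(1 + i\right)}}{6912} = \frac{7 \pi e^{- 6 \sqrt{2} \omega} \sin{\left(6 \sqrt{2} \omega + \frac{\pi}{4} \right)}}{1728}

Case ω < 0 (upper half-plane, counterclockwise contour ⇒ F(ω) = +2πi·ΣRes):
  Res_{z = 6 \sqrt{2} + 6 \sqrt{2} i} g(z) = \frac{7 \sqrt{2} i \left(-1 + i\right) e^{6 \sqrt{2} \omega \left(1 - i\right)}}{13824}
  Res_{z = - 6 \sqrt{2} + 6 \sqrt{2} i} g(z) = \frac{7 \sqrt{2} \left(1 - i\right) e^{6 \sqrt{2} \omega \left(1 + i\right)}}{13824}
  F(ω) = 2πi·ΣRes = - \frac{7 \sqrt{2} i \pi \left(i \left(1 - i\right) e^{6 \sqrt{2} \omega \left(1 - i\right)} - \left(1 - i\right) e^{6 \sqrt{2} \omega \left(1 + i\right)}\right)}{6912} = \frac{7 \pi e^{6 \sqrt{2} \omega} \cos{\left(6 \sqrt{2} \omega + \frac{\pi}{4} \right)}}{1728}

Both cases combine into a single formula in |ω|:

F(ω) = \frac{7 \pi e^{- 6 \sqrt{2} \left|{\omega}\right|} \sin{\left(6 \sqrt{2} \left|{\omega}\right| + \frac{\pi}{4} \right)}}{1728}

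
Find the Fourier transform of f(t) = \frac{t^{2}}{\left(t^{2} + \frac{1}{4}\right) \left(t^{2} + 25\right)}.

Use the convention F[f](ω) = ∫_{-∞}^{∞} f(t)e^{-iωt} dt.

F(ω) = \frac{20 \pi e^{- 5 \left|{\omega}\right|}}{99} - \frac{2 \pi e^{- \frac{\left|{\omega}\right|}{2}}}{99}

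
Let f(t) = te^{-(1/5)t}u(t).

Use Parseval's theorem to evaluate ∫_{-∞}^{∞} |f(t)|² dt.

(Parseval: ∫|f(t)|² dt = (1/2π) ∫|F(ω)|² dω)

∫|f(t)|² dt = \frac{125}{4}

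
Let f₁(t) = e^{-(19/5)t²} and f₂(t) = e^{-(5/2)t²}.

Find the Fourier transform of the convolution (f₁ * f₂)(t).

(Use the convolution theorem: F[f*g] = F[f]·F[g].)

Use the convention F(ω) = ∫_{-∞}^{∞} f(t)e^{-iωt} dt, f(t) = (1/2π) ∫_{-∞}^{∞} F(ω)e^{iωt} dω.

F[f₁*f₂](ω) = \frac{\sqrt{38} \pi e^{- \frac{63 \omega^{2}}{380}}}{19}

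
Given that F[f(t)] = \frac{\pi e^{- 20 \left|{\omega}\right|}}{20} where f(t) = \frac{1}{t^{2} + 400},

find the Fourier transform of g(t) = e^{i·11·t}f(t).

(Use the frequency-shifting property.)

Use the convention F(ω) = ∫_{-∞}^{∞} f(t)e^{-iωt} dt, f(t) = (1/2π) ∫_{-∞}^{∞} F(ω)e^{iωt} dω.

F[g](ω) = \frac{\pi e^{- 20 \left|{\omega - 11}\right|}}{20}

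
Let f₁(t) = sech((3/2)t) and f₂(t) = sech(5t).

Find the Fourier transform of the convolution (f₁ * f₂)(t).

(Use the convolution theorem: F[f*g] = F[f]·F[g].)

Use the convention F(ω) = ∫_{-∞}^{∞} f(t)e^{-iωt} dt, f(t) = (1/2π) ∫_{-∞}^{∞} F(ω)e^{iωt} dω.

F[f₁*f₂](ω) = \frac{2 \pi^{2}}{15 \cosh{\left(\frac{\pi \omega}{10} \right)} \cosh{\left(\frac{\pi \omega}{3} \right)}}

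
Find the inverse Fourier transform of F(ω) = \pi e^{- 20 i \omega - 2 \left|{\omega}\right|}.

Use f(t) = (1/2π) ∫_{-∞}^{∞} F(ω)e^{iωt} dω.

f(t) = \frac{2}{\left(t - 20\right)^{2} + 4}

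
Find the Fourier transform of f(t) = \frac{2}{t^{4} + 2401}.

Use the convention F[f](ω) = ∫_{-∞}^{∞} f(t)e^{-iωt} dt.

F(ω) = \frac{2 \pi e^{- \frac{7 \sqrt{2} \left|{\omega}\right|}{2}} \sin{\left(\frac{7 \sqrt{2} \left|{\omega}\right|}{2} + \frac{\pi}{4} \right)}}{343}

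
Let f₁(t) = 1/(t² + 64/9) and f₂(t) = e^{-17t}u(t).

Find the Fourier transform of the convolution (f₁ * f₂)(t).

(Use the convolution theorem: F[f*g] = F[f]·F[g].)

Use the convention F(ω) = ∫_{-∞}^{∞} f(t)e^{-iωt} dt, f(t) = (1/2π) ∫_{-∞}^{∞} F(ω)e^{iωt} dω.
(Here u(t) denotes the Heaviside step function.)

F[f₁*f₂](ω) = \frac{3 \pi e^{- \frac{8 \left|{\omega}\right|}{3}}}{8 \left(i \omega + 17\right)}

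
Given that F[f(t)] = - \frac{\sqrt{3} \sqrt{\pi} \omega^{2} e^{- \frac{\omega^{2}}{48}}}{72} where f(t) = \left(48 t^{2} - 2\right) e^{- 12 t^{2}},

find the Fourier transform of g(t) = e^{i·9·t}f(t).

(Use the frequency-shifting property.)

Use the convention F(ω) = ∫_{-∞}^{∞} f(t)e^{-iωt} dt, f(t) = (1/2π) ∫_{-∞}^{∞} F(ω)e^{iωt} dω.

F[g](ω) = - \frac{\sqrt{3} \sqrt{\pi} \left(\omega - 9\right)^{2} e^{- \frac{\left(\omega - 9\right)^{2}}{48}}}{72}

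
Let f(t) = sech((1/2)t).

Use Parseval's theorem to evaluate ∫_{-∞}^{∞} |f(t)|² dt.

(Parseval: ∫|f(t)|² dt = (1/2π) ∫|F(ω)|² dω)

∫|f(t)|² dt = 4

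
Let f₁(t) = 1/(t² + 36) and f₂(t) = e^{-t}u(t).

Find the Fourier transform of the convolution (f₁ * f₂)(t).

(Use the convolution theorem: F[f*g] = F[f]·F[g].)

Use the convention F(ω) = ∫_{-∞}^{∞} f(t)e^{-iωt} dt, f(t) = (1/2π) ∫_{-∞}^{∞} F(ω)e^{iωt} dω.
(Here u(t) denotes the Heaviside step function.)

F[f₁*f₂](ω) = \frac{\pi e^{- 6 \left|{\omega}\right|}}{6 \left(i \omega + 1\right)}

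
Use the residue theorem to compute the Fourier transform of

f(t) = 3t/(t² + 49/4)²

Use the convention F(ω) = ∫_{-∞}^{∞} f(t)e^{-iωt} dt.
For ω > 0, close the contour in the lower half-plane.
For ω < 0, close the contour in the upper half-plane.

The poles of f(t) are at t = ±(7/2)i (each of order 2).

Let g(z) = f(z)e^{-iωz}; for large |z| the factor e^{-iωz} decays in the lower half-plane when ω > 0 and in the upper half-plane when ω < 0.

Case ω > 0 (lower half-plane, clockwise contour ⇒ F(ω) = -2πi·ΣRes):
  Res_{z = - \frac{7 i}{2}} g(z) = \frac{3 \omega e^{- \frac{7 \omega}{2}}}{14} (pole of order 2)
  F(ω) = -2πi·ΣRes = - \frac{3 i \pi \omega e^{- \frac{7 \omega}{2}}}{7}

Case ω < 0 (upper half-plane, counterclockwise contour ⇒ F(ω) = +2πi·ΣRes):
  Res_{z = \frac{7 i}{2}} g(z) = - \frac{3 \omega e^{\frac{7 \omega}{2}}}{14} (pole of order 2)
  F(ω) = 2πi·ΣRes = - \frac{3 i \pi \omega e^{\frac{7 \omega}{2}}}{7}

Both cases combine into a single formula in |ω|:

F(ω) = - \frac{3 i \pi \omega e^{- \frac{7 \left|{\omega}\right|}{2}}}{7}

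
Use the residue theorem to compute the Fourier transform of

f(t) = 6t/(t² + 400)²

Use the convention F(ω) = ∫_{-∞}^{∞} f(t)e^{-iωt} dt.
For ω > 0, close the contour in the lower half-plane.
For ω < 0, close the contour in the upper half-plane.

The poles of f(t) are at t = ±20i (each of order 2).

Let g(z) = f(z)e^{-iωz}; for large |z| the factor e^{-iωz} decays in the lower half-plane when ω > 0 and in the upper half-plane when ω < 0.

Case ω > 0 (lower half-plane, clockwise contour ⇒ F(ω) = -2πi·ΣRes):
  Res_{z = - 20 i} g(z) = \frac{3 \omega e^{- 20 \omega}}{40} (pole of order 2)
  F(ω) = -2πi·ΣRes = - \frac{3 i \pi \omega e^{- 20 \omega}}{20}

Case ω < 0 (upper half-plane, counterclockwise contour ⇒ F(ω) = +2πi·ΣRes):
  Res_{z = 20 i} g(z) = - \frac{3 \omega e^{20 \omega}}{40} (pole of order 2)
  F(ω) = 2πi·ΣRes = - \frac{3 i \pi \omega e^{20 \omega}}{20}

Both cases combine into a single formula in |ω|:

F(ω) = - \frac{3 i \pi \omega e^{- 20 \left|{\omega}\right|}}{20}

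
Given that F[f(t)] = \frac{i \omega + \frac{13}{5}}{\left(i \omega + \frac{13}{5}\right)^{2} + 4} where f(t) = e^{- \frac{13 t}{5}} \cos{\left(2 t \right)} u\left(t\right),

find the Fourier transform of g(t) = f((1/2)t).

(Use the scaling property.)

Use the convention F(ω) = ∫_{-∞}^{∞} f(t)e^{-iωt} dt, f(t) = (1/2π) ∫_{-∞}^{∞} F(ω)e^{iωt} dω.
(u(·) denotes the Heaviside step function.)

F[g](ω) = \frac{10 \left(10 i \omega + 13\right)}{\left(10 i \omega + 13\right)^{2} + 100}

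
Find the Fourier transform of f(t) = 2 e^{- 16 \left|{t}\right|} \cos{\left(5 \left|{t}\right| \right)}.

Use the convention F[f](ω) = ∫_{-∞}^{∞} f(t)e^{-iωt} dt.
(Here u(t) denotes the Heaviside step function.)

F(ω) = \frac{64 \left(\omega^{2} + 281\right)}{\omega^{4} + 462 \omega^{2} + 78961}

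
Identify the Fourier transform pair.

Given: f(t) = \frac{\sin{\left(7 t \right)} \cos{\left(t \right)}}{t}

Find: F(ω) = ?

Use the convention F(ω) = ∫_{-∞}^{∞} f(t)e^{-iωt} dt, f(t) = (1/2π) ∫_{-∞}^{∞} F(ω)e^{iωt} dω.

F(ω) = \begin{cases} \pi & \text{for}\: \omega > -6 \wedge \omega < 6 \\\frac{\pi}{2} & \text{for}\: \omega > -8 \wedge \omega < 8 \\0 & \text{otherwise} \end{cases}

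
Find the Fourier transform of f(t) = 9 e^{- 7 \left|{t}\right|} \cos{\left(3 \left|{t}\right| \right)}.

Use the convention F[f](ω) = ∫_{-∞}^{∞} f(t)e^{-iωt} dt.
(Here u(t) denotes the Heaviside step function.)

F(ω) = \frac{126 \left(\omega^{2} + 58\right)}{\omega^{4} + 80 \omega^{2} + 3364}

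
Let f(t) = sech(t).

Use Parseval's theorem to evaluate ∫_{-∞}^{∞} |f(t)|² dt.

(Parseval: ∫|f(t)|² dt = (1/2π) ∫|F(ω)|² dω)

∫|f(t)|² dt = 2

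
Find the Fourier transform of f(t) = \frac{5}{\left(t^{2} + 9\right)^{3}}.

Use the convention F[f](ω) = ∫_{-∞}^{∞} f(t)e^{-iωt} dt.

F(ω) = \frac{5 \pi \left(3 \omega^{2} + 3 \left|{\omega}\right| + 1\right) e^{- 3 \left|{\omega}\right|}}{648}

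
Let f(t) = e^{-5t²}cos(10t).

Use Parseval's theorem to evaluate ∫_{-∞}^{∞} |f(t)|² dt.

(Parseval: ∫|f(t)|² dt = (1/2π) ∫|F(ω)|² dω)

∫|f(t)|² dt = \frac{\sqrt{10} \sqrt{\pi} \left(1 + e^{10}\right)}{20 e^{10}}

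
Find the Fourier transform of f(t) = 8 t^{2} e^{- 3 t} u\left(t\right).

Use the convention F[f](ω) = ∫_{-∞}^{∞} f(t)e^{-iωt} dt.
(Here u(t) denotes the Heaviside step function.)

F(ω) = \frac{16}{\left(i \omega + 3\right)^{3}}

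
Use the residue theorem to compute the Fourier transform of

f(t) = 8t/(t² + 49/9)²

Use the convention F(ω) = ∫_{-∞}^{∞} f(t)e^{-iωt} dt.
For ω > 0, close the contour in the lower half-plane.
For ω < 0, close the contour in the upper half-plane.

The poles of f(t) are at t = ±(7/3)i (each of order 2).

Let g(z) = f(z)e^{-iωz}; for large |z| the factor e^{-iωz} decays in the lower half-plane when ω > 0 and in the upper half-plane when ω < 0.

Case ω > 0 (lower half-plane, clockwise contour ⇒ F(ω) = -2πi·ΣRes):
  Res_{z = - \frac{7 i}{3}} g(z) = \frac{6 \omega e^{- \frac{7 \omega}{3}}}{7} (pole of order 2)
  F(ω) = -2πi·ΣRes = - \frac{12 i \pi \omega e^{- \frac{7 \omega}{3}}}{7}

Case ω < 0 (upper half-plane, counterclockwise contour ⇒ F(ω) = +2πi·ΣRes):
  Res_{z = \frac{7 i}{3}} g(z) = - \frac{6 \omega e^{\frac{7 \omega}{3}}}{7} (pole of order 2)
  F(ω) = 2πi·ΣRes = - \frac{12 i \pi \omega e^{\frac{7 \omega}{3}}}{7}

Both cases combine into a single formula in |ω|:

F(ω) = - \frac{12 i \pi \omega e^{- \frac{7 \left|{\omega}\right|}{3}}}{7}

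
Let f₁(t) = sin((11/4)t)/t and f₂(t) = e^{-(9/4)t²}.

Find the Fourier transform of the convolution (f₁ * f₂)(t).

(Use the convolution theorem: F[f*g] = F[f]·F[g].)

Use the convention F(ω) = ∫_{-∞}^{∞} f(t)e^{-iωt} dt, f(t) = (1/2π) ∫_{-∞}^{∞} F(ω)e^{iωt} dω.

F[f₁*f₂](ω) = \begin{cases} \frac{2 \pi^{\frac{3}{2}} e^{- \frac{\omega^{2}}{9}}}{3} & \text{for}\: \omega > - \frac{11}{4} \wedge \omega < \frac{11}{4} \\0 & \text{otherwise} \end{cases}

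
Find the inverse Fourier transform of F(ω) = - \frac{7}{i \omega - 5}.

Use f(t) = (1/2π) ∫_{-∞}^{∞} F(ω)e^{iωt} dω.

f(t) = 7 e^{5 t} u\left(- t\right)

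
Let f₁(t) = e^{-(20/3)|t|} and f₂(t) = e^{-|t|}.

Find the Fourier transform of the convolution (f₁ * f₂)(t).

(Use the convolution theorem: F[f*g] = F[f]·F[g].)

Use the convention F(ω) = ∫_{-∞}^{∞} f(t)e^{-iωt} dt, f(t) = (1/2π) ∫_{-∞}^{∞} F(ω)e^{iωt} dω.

F[f₁*f₂](ω) = \frac{240}{\left(\omega^{2} + 1\right) \left(9 \omega^{2} + 400\right)}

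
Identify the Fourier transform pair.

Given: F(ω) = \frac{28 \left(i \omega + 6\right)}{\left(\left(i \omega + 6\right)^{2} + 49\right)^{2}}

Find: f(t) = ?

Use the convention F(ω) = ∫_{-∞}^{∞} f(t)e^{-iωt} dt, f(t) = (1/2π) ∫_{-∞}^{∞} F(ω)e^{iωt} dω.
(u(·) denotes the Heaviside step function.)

f(t) = 2 t e^{- 6 t} \sin{\left(7 t \right)} u\left(t\right)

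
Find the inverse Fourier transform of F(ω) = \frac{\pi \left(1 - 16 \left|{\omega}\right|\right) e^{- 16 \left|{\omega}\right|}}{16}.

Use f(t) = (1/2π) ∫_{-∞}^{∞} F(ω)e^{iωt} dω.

f(t) = \frac{2 t^{2}}{\left(t^{2} + 256\right)^{2}}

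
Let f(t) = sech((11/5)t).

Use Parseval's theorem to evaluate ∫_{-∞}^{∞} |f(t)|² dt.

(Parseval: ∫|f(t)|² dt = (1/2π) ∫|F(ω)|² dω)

∫|f(t)|² dt = \frac{10}{11}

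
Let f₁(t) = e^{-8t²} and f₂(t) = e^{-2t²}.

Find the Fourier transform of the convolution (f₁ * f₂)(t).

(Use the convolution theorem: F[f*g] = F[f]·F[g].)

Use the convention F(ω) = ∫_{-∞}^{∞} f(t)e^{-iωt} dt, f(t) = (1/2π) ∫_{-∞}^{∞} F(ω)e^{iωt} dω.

F[f₁*f₂](ω) = \frac{\pi e^{- \frac{5 \omega^{2}}{32}}}{4}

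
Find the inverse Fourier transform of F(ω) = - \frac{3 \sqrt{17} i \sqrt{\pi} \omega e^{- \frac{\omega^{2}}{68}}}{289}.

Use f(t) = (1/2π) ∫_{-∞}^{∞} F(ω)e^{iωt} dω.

f(t) = 6 t e^{- 17 t^{2}}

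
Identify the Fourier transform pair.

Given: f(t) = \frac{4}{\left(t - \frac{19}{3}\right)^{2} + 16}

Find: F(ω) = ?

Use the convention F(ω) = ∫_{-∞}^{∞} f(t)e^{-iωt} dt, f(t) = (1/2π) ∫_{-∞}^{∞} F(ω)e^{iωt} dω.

F(ω) = \pi e^{- \frac{19 i \omega}{3} - 4 \left|{\omega}\right|}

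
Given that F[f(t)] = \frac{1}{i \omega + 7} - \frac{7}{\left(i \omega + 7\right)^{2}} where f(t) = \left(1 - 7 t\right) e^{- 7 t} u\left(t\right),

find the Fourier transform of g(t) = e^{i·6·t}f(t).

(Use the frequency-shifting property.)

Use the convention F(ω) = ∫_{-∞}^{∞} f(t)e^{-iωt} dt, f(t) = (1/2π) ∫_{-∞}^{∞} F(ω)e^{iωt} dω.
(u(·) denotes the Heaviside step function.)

F[g](ω) = \frac{i \left(6 - \omega\right)}{\omega^{2} - 2 \omega \left(6 + 7 i\right) - 13 + 84 i}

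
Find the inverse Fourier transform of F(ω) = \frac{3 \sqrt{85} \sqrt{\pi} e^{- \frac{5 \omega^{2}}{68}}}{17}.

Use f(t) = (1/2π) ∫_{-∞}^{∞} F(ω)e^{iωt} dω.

f(t) = 3 e^{- \frac{17 t^{2}}{5}}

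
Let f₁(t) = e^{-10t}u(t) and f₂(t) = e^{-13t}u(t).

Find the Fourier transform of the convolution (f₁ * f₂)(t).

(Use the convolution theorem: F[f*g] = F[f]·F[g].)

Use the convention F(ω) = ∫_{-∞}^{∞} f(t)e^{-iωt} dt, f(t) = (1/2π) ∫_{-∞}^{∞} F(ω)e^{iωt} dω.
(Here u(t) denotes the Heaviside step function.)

F[f₁*f₂](ω) = \frac{1}{\left(i \omega + 10\right) \left(i \omega + 13\right)}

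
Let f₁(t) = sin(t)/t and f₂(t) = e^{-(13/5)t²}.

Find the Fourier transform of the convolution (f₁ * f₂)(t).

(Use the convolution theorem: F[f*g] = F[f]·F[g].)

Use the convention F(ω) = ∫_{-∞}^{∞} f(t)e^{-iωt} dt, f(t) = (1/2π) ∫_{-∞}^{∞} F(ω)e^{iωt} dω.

F[f₁*f₂](ω) = \begin{cases} \frac{\sqrt{65} \pi^{\frac{3}{2}} e^{- \frac{5 \omega^{2}}{52}}}{13} & \text{for}\: \omega > -1 \wedge \omega < 1 \\0 & \text{otherwise} \end{cases}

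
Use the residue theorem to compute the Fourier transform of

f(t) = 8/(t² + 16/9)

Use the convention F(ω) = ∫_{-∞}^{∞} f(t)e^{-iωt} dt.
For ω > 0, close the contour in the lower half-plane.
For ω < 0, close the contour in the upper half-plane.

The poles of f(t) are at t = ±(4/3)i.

Let g(z) = f(z)e^{-iωz}; for large |z| the factor e^{-iωz} decays in the lower half-plane when ω > 0 and in the upper half-plane when ω < 0.

Case ω > 0 (lower half-plane, clockwise contour ⇒ F(ω) = -2πi·ΣRes):
  Res_{z = - \frac{4 i}{3}} g(z) = 3 i e^{- \frac{4 \omega}{3}}
  F(ω) = -2πi·ΣRes = 6 \pi e^{- \frac{4 \omega}{3}}

Case ω < 0 (upper half-plane, counterclockwise contour ⇒ F(ω) = +2πi·ΣRes):
  Res_{z = \frac{4 i}{3}} g(z) = - 3 i e^{\frac{4 \omega}{3}}
  F(ω) = 2πi·ΣRes = 6 \pi e^{\frac{4 \omega}{3}}

Both cases combine into a single formula in |ω|:

F(ω) = 6 \pi e^{- \frac{4 \left|{\omega}\right|}{3}}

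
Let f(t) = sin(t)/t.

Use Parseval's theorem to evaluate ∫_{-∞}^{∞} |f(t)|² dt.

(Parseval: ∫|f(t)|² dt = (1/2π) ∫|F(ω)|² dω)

∫|f(t)|² dt = \pi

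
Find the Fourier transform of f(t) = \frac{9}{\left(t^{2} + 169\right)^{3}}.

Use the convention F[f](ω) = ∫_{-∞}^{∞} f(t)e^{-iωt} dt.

F(ω) = \frac{9 \pi \left(169 \omega^{2} + 39 \left|{\omega}\right| + 3\right) e^{- 13 \left|{\omega}\right|}}{2970344}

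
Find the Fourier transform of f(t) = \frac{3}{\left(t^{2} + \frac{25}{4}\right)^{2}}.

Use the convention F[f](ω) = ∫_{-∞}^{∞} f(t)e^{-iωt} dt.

F(ω) = \frac{6 \pi \left(5 \left|{\omega}\right| + 2\right) e^{- \frac{5 \left|{\omega}\right|}{2}}}{125}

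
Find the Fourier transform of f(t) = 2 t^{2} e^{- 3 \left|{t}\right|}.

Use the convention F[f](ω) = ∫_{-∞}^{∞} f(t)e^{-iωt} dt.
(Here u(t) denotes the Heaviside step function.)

F(ω) = \frac{72 \left(3 - \omega^{2}\right)}{\left(\omega^{2} + 9\right)^{3}}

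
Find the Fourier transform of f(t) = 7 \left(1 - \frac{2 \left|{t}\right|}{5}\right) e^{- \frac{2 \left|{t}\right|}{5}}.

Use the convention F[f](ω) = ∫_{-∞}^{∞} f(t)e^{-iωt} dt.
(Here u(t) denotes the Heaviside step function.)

F(ω) = \frac{7000 \omega^{2}}{\left(25 \omega^{2} + 4\right)^{2}}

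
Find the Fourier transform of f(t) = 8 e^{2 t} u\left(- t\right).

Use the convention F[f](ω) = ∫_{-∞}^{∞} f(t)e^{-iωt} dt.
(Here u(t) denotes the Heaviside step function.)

F(ω) = - \frac{8}{i \omega - 2}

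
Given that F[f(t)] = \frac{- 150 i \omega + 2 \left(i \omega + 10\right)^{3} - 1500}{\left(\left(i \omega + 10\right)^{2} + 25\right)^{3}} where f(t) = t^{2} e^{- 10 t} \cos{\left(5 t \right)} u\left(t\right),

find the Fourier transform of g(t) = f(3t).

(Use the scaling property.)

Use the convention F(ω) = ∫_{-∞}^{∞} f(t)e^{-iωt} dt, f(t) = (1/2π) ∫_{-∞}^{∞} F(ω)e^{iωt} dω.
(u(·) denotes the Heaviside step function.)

F[g](ω) = \frac{18 \left(- 675 i \omega + \left(i \omega + 30\right)^{3} - 20250\right)}{\left(\left(i \omega + 30\right)^{2} + 225\right)^{3}}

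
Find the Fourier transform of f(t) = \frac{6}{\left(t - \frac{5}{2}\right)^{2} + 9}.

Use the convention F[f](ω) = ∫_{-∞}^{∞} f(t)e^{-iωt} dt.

F(ω) = 2 \pi e^{- \frac{5 i \omega}{2} - 3 \left|{\omega}\right|}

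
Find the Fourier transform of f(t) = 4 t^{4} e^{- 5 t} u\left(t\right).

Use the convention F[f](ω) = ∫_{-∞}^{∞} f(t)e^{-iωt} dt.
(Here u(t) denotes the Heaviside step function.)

F(ω) = \frac{96}{\left(i \omega + 5\right)^{5}}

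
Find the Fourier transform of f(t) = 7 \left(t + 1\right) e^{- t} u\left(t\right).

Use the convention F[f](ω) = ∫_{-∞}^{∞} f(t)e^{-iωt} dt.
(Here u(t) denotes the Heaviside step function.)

F(ω) = \frac{7 \left(- i \omega - 2\right)}{\omega^{2} - 2 i \omega - 1}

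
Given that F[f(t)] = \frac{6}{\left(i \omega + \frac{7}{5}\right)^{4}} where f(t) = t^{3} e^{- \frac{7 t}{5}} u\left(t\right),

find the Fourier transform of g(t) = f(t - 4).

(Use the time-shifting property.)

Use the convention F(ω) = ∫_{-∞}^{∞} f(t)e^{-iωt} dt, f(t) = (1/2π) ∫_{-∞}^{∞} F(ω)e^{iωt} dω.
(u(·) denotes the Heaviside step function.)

F[g](ω) = \frac{3750 e^{- 4 i \omega}}{\left(5 i \omega + 7\right)^{4}}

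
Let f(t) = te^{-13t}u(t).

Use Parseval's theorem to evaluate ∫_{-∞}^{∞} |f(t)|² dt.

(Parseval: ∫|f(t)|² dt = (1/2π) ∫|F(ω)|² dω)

∫|f(t)|² dt = \frac{1}{8788}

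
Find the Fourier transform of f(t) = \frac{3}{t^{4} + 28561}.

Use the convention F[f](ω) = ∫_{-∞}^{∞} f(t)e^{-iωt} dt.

F(ω) = \frac{3 \pi e^{- \frac{13 \sqrt{2} \left|{\omega}\right|}{2}} \sin{\left(\frac{13 \sqrt{2} \left|{\omega}\right|}{2} + \frac{\pi}{4} \right)}}{2197}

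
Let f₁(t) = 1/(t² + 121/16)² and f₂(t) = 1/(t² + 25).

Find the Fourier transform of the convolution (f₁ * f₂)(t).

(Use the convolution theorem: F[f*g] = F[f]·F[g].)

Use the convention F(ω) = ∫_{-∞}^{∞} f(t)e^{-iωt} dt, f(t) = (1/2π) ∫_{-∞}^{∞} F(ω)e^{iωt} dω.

F[f₁*f₂](ω) = \frac{8 \pi^{2} \left(11 \left|{\omega}\right| + 4\right) e^{- \frac{31 \left|{\omega}\right|}{4}}}{6655}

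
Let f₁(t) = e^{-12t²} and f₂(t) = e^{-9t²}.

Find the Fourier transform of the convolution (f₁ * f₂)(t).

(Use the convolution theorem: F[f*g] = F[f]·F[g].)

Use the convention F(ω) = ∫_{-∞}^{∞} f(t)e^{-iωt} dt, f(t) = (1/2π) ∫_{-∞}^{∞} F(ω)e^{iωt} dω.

F[f₁*f₂](ω) = \frac{\sqrt{3} \pi e^{- \frac{7 \omega^{2}}{144}}}{18}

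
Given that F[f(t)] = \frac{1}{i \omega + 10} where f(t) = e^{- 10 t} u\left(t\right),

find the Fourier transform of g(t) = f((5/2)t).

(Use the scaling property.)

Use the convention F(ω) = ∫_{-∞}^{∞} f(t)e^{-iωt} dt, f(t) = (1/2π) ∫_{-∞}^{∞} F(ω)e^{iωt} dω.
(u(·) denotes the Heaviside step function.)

F[g](ω) = \frac{1}{i \omega + 25}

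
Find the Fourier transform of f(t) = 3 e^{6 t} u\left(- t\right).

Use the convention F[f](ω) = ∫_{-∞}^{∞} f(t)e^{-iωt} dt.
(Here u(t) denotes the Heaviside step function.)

F(ω) = - \frac{3}{i \omega - 6}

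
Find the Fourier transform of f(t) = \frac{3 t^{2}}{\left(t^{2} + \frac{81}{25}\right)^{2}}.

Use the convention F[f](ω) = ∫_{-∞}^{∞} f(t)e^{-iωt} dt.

F(ω) = \frac{\pi \left(5 - 9 \left|{\omega}\right|\right) e^{- \frac{9 \left|{\omega}\right|}{5}}}{6}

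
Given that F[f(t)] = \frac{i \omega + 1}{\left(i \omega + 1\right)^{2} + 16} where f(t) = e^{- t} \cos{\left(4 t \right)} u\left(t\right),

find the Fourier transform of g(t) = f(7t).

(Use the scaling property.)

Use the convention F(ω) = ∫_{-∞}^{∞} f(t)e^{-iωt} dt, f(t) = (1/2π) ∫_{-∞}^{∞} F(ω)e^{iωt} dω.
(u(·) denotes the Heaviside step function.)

F[g](ω) = \frac{i \omega + 7}{\left(i \omega + 7\right)^{2} + 784}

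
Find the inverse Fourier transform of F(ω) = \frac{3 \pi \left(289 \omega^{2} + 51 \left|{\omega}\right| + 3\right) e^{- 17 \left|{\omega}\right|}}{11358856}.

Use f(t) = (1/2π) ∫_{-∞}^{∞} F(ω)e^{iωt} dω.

f(t) = \frac{3}{\left(t^{2} + 289\right)^{3}}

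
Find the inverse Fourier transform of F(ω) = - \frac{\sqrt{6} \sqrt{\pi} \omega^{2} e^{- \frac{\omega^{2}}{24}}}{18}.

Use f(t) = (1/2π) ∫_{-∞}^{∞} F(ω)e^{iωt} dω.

f(t) = 2 \left(24 t^{2} - 2\right) e^{- 6 t^{2}}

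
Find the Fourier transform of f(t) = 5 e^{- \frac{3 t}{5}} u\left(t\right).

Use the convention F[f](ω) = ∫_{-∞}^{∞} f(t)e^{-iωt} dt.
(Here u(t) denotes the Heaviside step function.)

F(ω) = \frac{25}{5 i \omega + 3}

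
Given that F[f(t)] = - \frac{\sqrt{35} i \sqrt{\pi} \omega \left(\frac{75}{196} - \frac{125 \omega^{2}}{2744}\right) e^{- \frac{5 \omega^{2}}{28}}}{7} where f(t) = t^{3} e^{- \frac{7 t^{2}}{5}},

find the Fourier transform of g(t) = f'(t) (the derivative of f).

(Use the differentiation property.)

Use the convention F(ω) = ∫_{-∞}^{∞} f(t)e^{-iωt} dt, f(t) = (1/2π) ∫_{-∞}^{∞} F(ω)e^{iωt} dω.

F[g](ω) = \frac{25 \sqrt{35} \sqrt{\pi} \omega^{2} \left(42 - 5 \omega^{2}\right) e^{- \frac{5 \omega^{2}}{28}}}{19208}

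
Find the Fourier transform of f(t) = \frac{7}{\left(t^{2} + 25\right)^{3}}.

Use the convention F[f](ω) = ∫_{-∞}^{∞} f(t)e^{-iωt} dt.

F(ω) = \frac{7 \pi \left(25 \omega^{2} + 15 \left|{\omega}\right| + 3\right) e^{- 5 \left|{\omega}\right|}}{25000}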